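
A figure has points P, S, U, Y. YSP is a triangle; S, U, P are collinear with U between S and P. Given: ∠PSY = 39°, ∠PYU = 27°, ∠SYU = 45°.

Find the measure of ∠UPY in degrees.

1. ∠USY = 39°  [U on ray SP]
2. ∠SUY = 96°  [△YSU]
3. ∠PUY = 84°  [linear pair at U on SP]
4. ∠UPY = 69°  [△YUP]

∠UPY = 69°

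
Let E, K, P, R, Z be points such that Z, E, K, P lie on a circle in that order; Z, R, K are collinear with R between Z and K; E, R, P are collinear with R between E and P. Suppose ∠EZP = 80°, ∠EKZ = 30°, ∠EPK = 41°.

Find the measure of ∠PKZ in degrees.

1. ∠EPZ = 30°  [same arc ZE]
2. ∠PEZ = 70°  [△ZEP]
3. ∠PKZ = 70°  [same arc ZP]

∠PKZ = 70°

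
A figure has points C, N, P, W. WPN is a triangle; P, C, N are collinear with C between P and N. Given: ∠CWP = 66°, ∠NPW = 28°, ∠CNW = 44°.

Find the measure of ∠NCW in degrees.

∠NCW = 94°

1. ∠CPW = 28°  [C on ray PN]
2. ∠PCW = 86°  [△WPC]
3. ∠NCW = 94°  [linear pair at C on PN]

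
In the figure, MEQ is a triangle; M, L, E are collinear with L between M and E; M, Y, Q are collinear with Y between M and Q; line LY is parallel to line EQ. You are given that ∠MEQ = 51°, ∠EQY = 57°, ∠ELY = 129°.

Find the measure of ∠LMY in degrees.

1. ∠EQM = 57°  [Y on ray QM]
2. ∠EMQ = 72°  [△MEQ]
3. ∠LMY = 72°  [L on ME, Y on MQ]

∠LMY = 72°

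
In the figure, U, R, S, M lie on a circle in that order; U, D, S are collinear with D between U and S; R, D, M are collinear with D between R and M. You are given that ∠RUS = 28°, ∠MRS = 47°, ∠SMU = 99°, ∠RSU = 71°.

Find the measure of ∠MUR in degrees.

∠MUR = 75°

1. ∠RMS = 28°  [same arc RS]
2. ∠MSR = 105°  [△RSM]
3. ∠MUR = 75°  [cyclic URSM, opposite ∠U+∠S]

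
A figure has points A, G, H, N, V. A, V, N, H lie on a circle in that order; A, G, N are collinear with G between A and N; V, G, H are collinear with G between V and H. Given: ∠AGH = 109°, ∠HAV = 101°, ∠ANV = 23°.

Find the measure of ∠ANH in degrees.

∠ANH = 56°

1. ∠NGV = 109°  [vertical angles at G]
2. ∠HGN = 71°  [linear pair at G on AN]
3. ∠HNV = 79°  [cyclic AVNH, opposite ∠A+∠N]
4. ∠HVN = 48°  [△VGN]
5. ∠NHV = 53°  [△VNH]
6. ∠ANH = 56°  [△NGH]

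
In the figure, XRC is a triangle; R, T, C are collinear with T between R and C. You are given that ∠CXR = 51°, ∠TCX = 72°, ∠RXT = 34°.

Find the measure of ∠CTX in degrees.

1. ∠RCX = 72°  [T on ray CR]
2. ∠CRX = 57°  [△XRC]
3. ∠TRX = 57°  [T on ray RC]
4. ∠RTX = 89°  [△XRT]
5. ∠CTX = 91°  [linear pair at T on RC]

∠CTX = 91°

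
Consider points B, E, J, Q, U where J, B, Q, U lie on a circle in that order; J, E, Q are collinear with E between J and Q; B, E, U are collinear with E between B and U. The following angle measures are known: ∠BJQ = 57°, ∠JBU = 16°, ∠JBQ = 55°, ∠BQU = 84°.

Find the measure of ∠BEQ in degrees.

1. ∠BUQ = 57°  [same arc BQ]
2. ∠BQJ = 68°  [△JBQ]
3. ∠QBU = 39°  [△BQU]
4. ∠BEQ = 73°  [△BEQ]

∠BEQ = 73°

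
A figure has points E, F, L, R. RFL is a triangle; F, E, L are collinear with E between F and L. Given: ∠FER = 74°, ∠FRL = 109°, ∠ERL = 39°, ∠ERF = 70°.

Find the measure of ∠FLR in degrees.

1. ∠LER = 106°  [linear pair at E on FL]
2. ∠ELR = 35°  [△REL]
3. ∠FLR = 35°  [E on ray LF]

∠FLR = 35°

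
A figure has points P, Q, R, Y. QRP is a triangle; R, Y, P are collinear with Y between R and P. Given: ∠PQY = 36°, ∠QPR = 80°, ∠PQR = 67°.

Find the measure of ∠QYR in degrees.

∠QYR = 116°

1. ∠QPY = 80°  [Y on ray PR]
2. ∠PYQ = 64°  [△QYP]
3. ∠QYR = 116°  [linear pair at Y on RP]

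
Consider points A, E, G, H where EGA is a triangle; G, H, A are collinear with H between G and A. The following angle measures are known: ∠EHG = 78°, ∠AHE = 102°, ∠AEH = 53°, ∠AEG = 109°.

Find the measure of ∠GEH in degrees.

1. ∠EAH = 25°  [△EHA]
2. ∠EAG = 25°  [H on ray AG]
3. ∠AGE = 46°  [△EGA]
4. ∠EGH = 46°  [H on ray GA]
5. ∠GEH = 56°  [△EGH]

∠GEH = 56°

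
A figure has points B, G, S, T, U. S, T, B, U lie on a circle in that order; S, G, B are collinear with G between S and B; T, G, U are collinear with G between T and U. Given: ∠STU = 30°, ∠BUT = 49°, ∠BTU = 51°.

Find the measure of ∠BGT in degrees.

∠BGT = 79°

1. ∠BST = 49°  [same arc TB]
2. ∠SGT = 101°  [△SGT]
3. ∠BGT = 79°  [linear pair at G on SB]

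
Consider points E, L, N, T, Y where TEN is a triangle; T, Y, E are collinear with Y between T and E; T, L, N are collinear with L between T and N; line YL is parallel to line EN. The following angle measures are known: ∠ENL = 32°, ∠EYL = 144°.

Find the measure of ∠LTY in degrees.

1. ∠ENT = 32°  [L on ray NT]
2. ∠LYT = 36°  [linear pair at Y on TE]
3. ∠TLY = 32°  [YL∥EN, corresponding at L]
4. ∠LTY = 112°  [△TYL]

∠LTY = 112°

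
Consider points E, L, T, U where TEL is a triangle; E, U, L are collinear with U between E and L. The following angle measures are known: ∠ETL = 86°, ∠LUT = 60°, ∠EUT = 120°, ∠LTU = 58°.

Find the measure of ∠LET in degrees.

1. ∠TLU = 62°  [△TUL]
2. ∠ELT = 62°  [U on ray LE]
3. ∠LET = 32°  [△TEL]

∠LET = 32°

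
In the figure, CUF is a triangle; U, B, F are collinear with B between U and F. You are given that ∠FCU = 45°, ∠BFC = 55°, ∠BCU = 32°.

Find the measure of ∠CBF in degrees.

1. ∠CFU = 55°  [B on ray FU]
2. ∠CUF = 80°  [△CUF]
3. ∠BUC = 80°  [B on ray UF]
4. ∠CBU = 68°  [△CUB]
5. ∠CBF = 112°  [linear pair at B on UF]

∠CBF = 112°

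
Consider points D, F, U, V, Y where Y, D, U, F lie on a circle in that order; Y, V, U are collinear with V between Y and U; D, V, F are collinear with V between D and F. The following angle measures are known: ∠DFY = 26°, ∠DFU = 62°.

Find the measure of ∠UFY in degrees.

∠UFY = 88°

1. ∠DUY = 26°  [same arc YD]
2. ∠DYU = 62°  [same arc DU]
3. ∠UDY = 92°  [△YDU]
4. ∠UFY = 88°  [cyclic YDUF, opposite ∠D+∠F]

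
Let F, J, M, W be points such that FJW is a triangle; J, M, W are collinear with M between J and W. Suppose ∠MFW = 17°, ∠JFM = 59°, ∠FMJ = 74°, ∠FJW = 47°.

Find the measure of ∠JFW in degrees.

1. ∠FMW = 106°  [linear pair at M on JW]
2. ∠FWM = 57°  [△FMW]
3. ∠FWJ = 57°  [M on ray WJ]
4. ∠JFW = 76°  [△FJW]

∠JFW = 76°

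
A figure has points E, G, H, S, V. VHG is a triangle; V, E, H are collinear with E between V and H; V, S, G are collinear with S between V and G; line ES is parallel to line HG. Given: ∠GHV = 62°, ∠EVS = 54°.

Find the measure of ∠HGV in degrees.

1. ∠SEV = 62°  [ES∥HG, corresponding at E]
2. ∠ESV = 64°  [△VES]
3. ∠HGV = 64°  [ES∥HG, corresponding at S]

∠HGV = 64°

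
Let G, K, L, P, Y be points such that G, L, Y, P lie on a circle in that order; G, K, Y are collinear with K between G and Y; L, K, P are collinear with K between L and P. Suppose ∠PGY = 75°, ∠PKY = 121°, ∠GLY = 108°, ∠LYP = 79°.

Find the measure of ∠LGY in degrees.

1. ∠PLY = 75°  [same arc YP]
2. ∠LPY = 26°  [△LYP]
3. ∠LGY = 26°  [same arc LY]

∠LGY = 26°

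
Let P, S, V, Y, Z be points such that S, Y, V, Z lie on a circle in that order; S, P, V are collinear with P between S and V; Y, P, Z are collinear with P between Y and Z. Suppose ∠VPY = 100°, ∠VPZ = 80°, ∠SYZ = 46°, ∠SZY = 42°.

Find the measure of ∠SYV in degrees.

1. ∠SPY = 80°  [linear pair at P on SV]
2. ∠VSY = 54°  [△SPY]
3. ∠SVY = 42°  [same arc SY]
4. ∠SYV = 84°  [△SYV]

∠SYV = 84°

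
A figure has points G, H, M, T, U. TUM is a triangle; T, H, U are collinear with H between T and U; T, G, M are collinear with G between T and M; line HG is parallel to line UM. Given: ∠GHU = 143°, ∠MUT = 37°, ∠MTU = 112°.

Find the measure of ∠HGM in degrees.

1. ∠GHT = 37°  [linear pair at H on TU]
2. ∠GTH = 112°  [H on TU, G on TM]
3. ∠HGT = 31°  [△THG]
4. ∠HGM = 149°  [linear pair at G on TM]

∠HGM = 149°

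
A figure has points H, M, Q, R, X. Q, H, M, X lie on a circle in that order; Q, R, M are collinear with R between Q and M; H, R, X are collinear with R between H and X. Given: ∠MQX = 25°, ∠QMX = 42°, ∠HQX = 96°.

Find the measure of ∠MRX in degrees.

∠MRX = 67°

1. ∠MHX = 25°  [same arc MX]
2. ∠HMX = 84°  [cyclic QHMX, opposite ∠Q+∠M]
3. ∠HXM = 71°  [△HMX]
4. ∠MRX = 67°  [△MRX]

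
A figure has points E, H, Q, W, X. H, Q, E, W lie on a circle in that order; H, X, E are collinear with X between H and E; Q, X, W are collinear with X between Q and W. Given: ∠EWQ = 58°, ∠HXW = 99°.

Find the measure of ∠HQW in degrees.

1. ∠EHQ = 58°  [same arc QE]
2. ∠EXQ = 99°  [vertical angles at X]
3. ∠HXQ = 81°  [linear pair at X on HE]
4. ∠HQW = 41°  [△HXQ]

∠HQW = 41°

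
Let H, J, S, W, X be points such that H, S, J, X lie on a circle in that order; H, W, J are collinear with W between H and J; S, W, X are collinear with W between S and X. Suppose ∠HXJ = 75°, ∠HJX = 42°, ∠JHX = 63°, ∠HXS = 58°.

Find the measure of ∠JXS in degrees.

1. ∠HSJ = 105°  [cyclic HSJX, opposite ∠S+∠X]
2. ∠HJS = 58°  [same arc HS]
3. ∠JHS = 17°  [△HSJ]
4. ∠JXS = 17°  [same arc SJ]

∠JXS = 17°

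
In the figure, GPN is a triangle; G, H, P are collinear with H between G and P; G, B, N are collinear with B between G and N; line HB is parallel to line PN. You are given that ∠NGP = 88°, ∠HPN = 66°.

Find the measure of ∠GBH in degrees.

1. ∠GPN = 66°  [H on ray PG]
2. ∠GNP = 26°  [△GPN]
3. ∠GBH = 26°  [HB∥PN, corresponding at B]

∠GBH = 26°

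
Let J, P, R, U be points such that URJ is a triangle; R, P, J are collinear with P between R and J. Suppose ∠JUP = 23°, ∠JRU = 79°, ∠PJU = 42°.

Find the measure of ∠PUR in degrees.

1. ∠JPU = 115°  [△UPJ]
2. ∠PRU = 79°  [P on ray RJ]
3. ∠RPU = 65°  [linear pair at P on RJ]
4. ∠PUR = 36°  [△URP]

∠PUR = 36°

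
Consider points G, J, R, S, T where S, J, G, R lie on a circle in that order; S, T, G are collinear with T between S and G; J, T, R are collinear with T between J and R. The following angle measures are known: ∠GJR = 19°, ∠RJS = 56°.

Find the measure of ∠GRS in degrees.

∠GRS = 105°

1. ∠GSR = 19°  [same arc GR]
2. ∠RGS = 56°  [same arc SR]
3. ∠GRS = 105°  [△SGR]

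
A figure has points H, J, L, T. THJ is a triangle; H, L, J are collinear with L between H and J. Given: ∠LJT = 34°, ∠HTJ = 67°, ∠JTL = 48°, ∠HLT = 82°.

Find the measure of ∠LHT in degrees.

∠LHT = 79°

1. ∠HJT = 34°  [L on ray JH]
2. ∠JHT = 79°  [△THJ]
3. ∠LHT = 79°  [L on ray HJ]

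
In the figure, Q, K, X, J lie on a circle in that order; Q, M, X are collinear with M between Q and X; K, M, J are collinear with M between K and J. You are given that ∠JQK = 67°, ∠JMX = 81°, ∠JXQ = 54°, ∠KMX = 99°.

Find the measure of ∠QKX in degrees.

1. ∠JXK = 113°  [cyclic QKXJ, opposite ∠Q+∠X]
2. ∠KMQ = 81°  [vertical angles at M]
3. ∠KJX = 45°  [△XMJ]
4. ∠JKQ = 54°  [same arc QJ]
5. ∠JKX = 22°  [△KXJ]
6. ∠KQX = 45°  [△QMK]
7. ∠KXQ = 59°  [△KMX]
8. ∠QKX = 76°  [△QKX]

∠QKX = 76°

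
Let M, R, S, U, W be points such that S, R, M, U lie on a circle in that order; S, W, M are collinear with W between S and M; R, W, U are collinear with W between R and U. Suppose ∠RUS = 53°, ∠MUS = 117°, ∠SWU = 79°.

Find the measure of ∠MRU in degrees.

1. ∠RMS = 53°  [same arc SR]
2. ∠MWR = 79°  [vertical angles at W]
3. ∠MRU = 48°  [△RWM]

∠MRU = 48°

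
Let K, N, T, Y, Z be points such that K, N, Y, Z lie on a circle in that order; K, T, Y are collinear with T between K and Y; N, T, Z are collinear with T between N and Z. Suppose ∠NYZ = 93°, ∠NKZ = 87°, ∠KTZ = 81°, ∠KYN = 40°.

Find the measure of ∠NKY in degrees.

1. ∠NTY = 81°  [vertical angles at T]
2. ∠KZN = 40°  [same arc KN]
3. ∠KTN = 99°  [linear pair at T on KY]
4. ∠KNZ = 53°  [△KNZ]
5. ∠NKY = 28°  [△KTN]

∠NKY = 28°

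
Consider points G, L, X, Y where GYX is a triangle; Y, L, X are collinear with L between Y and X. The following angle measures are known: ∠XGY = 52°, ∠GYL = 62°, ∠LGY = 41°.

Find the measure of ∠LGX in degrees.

1. ∠GLY = 77°  [△GYL]
2. ∠GYX = 62°  [L on ray YX]
3. ∠GLX = 103°  [linear pair at L on YX]
4. ∠GXY = 66°  [△GYX]
5. ∠GXL = 66°  [L on ray XY]
6. ∠LGX = 11°  [△GLX]

∠LGX = 11°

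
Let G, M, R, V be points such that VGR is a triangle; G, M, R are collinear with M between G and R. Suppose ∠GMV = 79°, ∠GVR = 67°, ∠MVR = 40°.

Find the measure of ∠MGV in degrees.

1. ∠RMV = 101°  [linear pair at M on GR]
2. ∠MRV = 39°  [△VMR]
3. ∠GRV = 39°  [M on ray RG]
4. ∠RGV = 74°  [△VGR]
5. ∠MGV = 74°  [M on ray GR]

∠MGV = 74°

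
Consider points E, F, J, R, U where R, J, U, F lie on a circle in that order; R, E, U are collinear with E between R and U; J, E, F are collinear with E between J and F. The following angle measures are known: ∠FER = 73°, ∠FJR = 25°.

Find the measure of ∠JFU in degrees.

∠JFU = 48°

1. ∠FEU = 107°  [linear pair at E on RU]
2. ∠FUR = 25°  [same arc RF]
3. ∠JFU = 48°  [△UEF]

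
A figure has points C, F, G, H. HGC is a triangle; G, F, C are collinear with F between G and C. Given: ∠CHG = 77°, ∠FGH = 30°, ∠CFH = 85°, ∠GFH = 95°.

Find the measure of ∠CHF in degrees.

1. ∠CGH = 30°  [F on ray GC]
2. ∠GCH = 73°  [△HGC]
3. ∠FCH = 73°  [F on ray CG]
4. ∠CHF = 22°  [△HFC]

∠CHF = 22°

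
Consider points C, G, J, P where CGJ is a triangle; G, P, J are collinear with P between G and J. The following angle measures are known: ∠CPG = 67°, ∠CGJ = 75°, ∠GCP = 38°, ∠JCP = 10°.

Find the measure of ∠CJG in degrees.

∠CJG = 57°

1. ∠CPJ = 113°  [linear pair at P on GJ]
2. ∠CJP = 57°  [△CPJ]
3. ∠CJG = 57°  [P on ray JG]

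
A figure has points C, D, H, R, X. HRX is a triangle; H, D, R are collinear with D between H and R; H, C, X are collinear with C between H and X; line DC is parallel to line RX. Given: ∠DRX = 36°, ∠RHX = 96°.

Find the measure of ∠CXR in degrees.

∠CXR = 48°

1. ∠HRX = 36°  [D on ray RH]
2. ∠HXR = 48°  [△HRX]
3. ∠CXR = 48°  [C on ray XH]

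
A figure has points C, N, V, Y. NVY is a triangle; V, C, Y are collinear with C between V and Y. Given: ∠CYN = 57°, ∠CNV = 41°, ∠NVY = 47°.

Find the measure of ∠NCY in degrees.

∠NCY = 88°

1. ∠CVN = 47°  [C on ray VY]
2. ∠NCV = 92°  [△NVC]
3. ∠NCY = 88°  [linear pair at C on VY]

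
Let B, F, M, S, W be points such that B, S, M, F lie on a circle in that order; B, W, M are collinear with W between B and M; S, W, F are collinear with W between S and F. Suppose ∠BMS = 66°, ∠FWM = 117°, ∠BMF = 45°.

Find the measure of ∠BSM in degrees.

1. ∠BWS = 117°  [vertical angles at W]
2. ∠BSF = 45°  [same arc BF]
3. ∠MBS = 18°  [△BWS]
4. ∠BSM = 96°  [△BSM]

∠BSM = 96°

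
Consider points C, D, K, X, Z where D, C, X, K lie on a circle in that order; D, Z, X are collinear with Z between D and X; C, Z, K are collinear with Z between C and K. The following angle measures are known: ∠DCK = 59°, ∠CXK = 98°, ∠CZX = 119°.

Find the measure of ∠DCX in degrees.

1. ∠CDK = 82°  [cyclic DCXK, opposite ∠D+∠X]
2. ∠CZD = 61°  [linear pair at Z on DX]
3. ∠CKD = 39°  [△DCK]
4. ∠CDX = 60°  [△DZC]
5. ∠CXD = 39°  [same arc DC]
6. ∠DCX = 81°  [△DCX]

∠DCX = 81°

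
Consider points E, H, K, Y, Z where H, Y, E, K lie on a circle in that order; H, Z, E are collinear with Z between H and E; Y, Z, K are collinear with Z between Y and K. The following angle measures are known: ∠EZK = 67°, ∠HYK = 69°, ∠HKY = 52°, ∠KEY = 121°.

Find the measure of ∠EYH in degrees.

1. ∠HZY = 67°  [vertical angles at Z]
2. ∠EHY = 44°  [△HZY]
3. ∠HEY = 52°  [same arc HY]
4. ∠EYH = 84°  [△HYE]

∠EYH = 84°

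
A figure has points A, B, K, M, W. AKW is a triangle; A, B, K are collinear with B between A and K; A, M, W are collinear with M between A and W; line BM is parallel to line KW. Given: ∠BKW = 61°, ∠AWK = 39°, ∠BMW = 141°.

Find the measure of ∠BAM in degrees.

∠BAM = 80°

1. ∠AKW = 61°  [B on ray KA]
2. ∠KAW = 80°  [△AKW]
3. ∠BAM = 80°  [B on AK, M on AW]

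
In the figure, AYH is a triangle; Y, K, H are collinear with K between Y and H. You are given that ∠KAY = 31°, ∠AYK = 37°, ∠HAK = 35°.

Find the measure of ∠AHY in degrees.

1. ∠AKY = 112°  [△AYK]
2. ∠AKH = 68°  [linear pair at K on YH]
3. ∠AHK = 77°  [△AKH]
4. ∠AHY = 77°  [K on ray HY]

∠AHY = 77°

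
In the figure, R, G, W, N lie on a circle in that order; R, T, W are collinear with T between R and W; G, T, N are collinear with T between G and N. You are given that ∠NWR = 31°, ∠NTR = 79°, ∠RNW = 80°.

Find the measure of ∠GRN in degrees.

1. ∠NGR = 31°  [same arc RN]
2. ∠NRW = 69°  [△RWN]
3. ∠GNR = 32°  [△RTN]
4. ∠GRN = 117°  [△RGN]

∠GRN = 117°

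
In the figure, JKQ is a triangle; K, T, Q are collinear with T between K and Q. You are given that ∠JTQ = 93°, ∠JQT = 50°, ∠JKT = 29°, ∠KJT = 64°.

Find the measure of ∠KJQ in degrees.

∠KJQ = 101°

1. ∠JQK = 50°  [T on ray QK]
2. ∠JKQ = 29°  [T on ray KQ]
3. ∠KJQ = 101°  [△JKQ]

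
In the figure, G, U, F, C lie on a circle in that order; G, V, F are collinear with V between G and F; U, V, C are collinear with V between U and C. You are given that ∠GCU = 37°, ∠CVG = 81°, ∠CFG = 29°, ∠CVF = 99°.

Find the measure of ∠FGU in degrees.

1. ∠CUG = 29°  [same arc GC]
2. ∠GVU = 99°  [vertical angles at V]
3. ∠FGU = 52°  [△GVU]

∠FGU = 52°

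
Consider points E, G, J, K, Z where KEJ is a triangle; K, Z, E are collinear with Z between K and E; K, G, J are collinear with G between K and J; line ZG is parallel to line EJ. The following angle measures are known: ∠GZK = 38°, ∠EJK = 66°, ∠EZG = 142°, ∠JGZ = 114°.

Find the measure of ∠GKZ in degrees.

1. ∠JEK = 38°  [ZG∥EJ, corresponding at Z]
2. ∠EKJ = 76°  [△KEJ]
3. ∠GKZ = 76°  [Z on KE, G on KJ]

∠GKZ = 76°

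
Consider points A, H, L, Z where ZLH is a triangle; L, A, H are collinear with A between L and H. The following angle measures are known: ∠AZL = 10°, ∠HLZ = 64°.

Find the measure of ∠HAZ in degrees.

1. ∠ALZ = 64°  [A on ray LH]
2. ∠LAZ = 106°  [△ZLA]
3. ∠HAZ = 74°  [linear pair at A on LH]

∠HAZ = 74°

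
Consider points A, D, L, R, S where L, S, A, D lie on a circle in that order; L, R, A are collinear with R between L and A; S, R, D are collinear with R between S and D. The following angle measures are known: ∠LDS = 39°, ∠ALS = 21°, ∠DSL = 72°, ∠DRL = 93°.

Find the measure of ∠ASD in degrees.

∠ASD = 48°

1. ∠LAS = 39°  [same arc LS]
2. ∠ARS = 93°  [vertical angles at R]
3. ∠ASD = 48°  [△SRA]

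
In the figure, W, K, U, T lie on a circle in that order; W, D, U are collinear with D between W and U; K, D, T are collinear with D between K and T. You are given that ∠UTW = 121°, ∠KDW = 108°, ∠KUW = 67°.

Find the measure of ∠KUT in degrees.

∠KUT = 85°

1. ∠UKW = 59°  [cyclic WKUT, opposite ∠K+∠T]
2. ∠KDU = 72°  [linear pair at D on WU]
3. ∠KWU = 54°  [△WKU]
4. ∠TKU = 41°  [△KDU]
5. ∠KTU = 54°  [same arc KU]
6. ∠KUT = 85°  [△KUT]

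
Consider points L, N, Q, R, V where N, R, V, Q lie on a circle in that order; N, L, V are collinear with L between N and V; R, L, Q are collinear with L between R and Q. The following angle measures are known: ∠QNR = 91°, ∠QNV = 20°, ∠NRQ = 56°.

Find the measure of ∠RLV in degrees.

∠RLV = 127°

1. ∠NQR = 33°  [△NRQ]
2. ∠QRV = 20°  [same arc VQ]
3. ∠NVR = 33°  [same arc NR]
4. ∠RLV = 127°  [△RLV]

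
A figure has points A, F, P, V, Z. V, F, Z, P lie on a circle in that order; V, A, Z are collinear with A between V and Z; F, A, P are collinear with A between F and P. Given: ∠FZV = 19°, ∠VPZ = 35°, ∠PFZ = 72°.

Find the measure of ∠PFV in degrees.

1. ∠FAZ = 89°  [△FAZ]
2. ∠VFZ = 145°  [cyclic VFZP, opposite ∠F+∠P]
3. ∠FAV = 91°  [linear pair at A on VZ]
4. ∠FVZ = 16°  [△VFZ]
5. ∠PFV = 73°  [△VAF]

∠PFV = 73°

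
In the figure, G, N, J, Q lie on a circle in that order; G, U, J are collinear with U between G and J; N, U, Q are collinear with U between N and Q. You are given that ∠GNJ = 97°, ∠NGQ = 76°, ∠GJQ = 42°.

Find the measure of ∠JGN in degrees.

∠JGN = 21°

1. ∠GNQ = 42°  [same arc GQ]
2. ∠GQN = 62°  [△GNQ]
3. ∠GJN = 62°  [same arc GN]
4. ∠JGN = 21°  [△GNJ]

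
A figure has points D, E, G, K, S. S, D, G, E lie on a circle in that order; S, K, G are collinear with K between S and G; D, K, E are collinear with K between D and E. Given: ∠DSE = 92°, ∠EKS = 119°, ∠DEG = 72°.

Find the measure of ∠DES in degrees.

1. ∠DGE = 88°  [cyclic SDGE, opposite ∠S+∠G]
2. ∠DKG = 119°  [vertical angles at K]
3. ∠EDG = 20°  [△DGE]
4. ∠DGS = 41°  [△DKG]
5. ∠DES = 41°  [same arc SD]

∠DES = 41°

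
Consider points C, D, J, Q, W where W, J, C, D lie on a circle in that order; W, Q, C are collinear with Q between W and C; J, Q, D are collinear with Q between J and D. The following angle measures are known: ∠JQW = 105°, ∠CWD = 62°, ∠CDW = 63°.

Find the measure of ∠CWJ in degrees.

∠CWJ = 20°

1. ∠CQJ = 75°  [linear pair at Q on WC]
2. ∠CJD = 62°  [same arc CD]
3. ∠CJW = 117°  [cyclic WJCD, opposite ∠J+∠D]
4. ∠JCW = 43°  [△JQC]
5. ∠CWJ = 20°  [△WJC]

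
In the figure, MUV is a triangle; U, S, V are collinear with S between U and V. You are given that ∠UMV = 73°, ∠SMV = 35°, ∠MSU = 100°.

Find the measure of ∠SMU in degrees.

∠SMU = 38°

1. ∠MSV = 80°  [linear pair at S on UV]
2. ∠MVS = 65°  [△MSV]
3. ∠MVU = 65°  [S on ray VU]
4. ∠MUV = 42°  [△MUV]
5. ∠MUS = 42°  [S on ray UV]
6. ∠SMU = 38°  [△MUS]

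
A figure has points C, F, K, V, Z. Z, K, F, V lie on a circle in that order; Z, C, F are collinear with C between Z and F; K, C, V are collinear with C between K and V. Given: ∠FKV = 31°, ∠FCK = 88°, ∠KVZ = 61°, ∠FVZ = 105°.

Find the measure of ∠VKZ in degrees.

1. ∠KFZ = 61°  [△KCF]
2. ∠KCZ = 92°  [linear pair at C on ZF]
3. ∠FKZ = 75°  [cyclic ZKFV, opposite ∠K+∠V]
4. ∠FZK = 44°  [△ZKF]
5. ∠VKZ = 44°  [△ZCK]

∠VKZ = 44°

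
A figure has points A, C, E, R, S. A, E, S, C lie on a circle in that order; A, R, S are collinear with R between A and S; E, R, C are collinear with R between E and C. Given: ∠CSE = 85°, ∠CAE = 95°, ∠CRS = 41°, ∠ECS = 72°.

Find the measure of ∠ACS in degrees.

1. ∠CES = 23°  [△ESC]
2. ∠ASC = 67°  [△SRC]
3. ∠CAS = 23°  [same arc SC]
4. ∠ACS = 90°  [△ASC]

∠ACS = 90°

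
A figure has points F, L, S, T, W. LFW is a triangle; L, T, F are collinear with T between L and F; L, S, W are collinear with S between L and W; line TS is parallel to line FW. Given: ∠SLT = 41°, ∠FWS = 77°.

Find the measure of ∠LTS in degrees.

1. ∠FLW = 41°  [T on LF, S on LW]
2. ∠FWL = 77°  [S on ray WL]
3. ∠LFW = 62°  [△LFW]
4. ∠LTS = 62°  [TS∥FW, corresponding at T]

∠LTS = 62°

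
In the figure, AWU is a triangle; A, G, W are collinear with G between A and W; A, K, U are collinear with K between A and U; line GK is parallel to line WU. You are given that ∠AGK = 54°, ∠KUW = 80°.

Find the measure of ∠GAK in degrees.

1. ∠AWU = 54°  [GK∥WU, corresponding at G]
2. ∠AUW = 80°  [K on ray UA]
3. ∠UAW = 46°  [△AWU]
4. ∠GAK = 46°  [G on AW, K on AU]

∠GAK = 46°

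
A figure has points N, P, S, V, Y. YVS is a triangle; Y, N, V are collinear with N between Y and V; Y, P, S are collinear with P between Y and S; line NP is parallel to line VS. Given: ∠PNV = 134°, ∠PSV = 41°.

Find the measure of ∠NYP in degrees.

∠NYP = 93°

1. ∠PNY = 46°  [linear pair at N on YV]
2. ∠VSY = 41°  [P on ray SY]
3. ∠SVY = 46°  [NP∥VS, corresponding at N]
4. ∠SYV = 93°  [△YVS]
5. ∠NYP = 93°  [N on YV, P on YS]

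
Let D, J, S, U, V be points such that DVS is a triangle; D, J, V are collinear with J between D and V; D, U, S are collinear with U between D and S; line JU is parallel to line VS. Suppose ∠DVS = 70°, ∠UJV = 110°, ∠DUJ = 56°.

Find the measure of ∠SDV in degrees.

∠SDV = 54°

1. ∠DJU = 70°  [JU∥VS, corresponding at J]
2. ∠JDU = 54°  [△DJU]
3. ∠SDV = 54°  [J on DV, U on DS]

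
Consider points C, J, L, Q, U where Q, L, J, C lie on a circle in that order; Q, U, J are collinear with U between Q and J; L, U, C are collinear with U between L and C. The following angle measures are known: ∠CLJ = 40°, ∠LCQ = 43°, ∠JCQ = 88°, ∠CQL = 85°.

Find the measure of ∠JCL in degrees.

∠JCL = 45°

1. ∠CQJ = 40°  [same arc JC]
2. ∠CUQ = 97°  [△QUC]
3. ∠CJQ = 52°  [△QJC]
4. ∠CUJ = 83°  [linear pair at U on QJ]
5. ∠JCL = 45°  [△JUC]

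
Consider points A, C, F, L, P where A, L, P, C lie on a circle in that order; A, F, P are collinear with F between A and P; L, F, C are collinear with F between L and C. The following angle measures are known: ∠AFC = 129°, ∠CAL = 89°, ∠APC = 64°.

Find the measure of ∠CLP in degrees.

1. ∠CFP = 51°  [linear pair at F on AP]
2. ∠CPL = 91°  [cyclic ALPC, opposite ∠A+∠P]
3. ∠LCP = 65°  [△PFC]
4. ∠CLP = 24°  [△LPC]

∠CLP = 24°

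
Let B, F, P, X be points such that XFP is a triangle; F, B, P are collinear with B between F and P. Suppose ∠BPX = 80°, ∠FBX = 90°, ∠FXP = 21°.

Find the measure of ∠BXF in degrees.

∠BXF = 11°

1. ∠FPX = 80°  [B on ray PF]
2. ∠PFX = 79°  [△XFP]
3. ∠BFX = 79°  [B on ray FP]
4. ∠BXF = 11°  [△XFB]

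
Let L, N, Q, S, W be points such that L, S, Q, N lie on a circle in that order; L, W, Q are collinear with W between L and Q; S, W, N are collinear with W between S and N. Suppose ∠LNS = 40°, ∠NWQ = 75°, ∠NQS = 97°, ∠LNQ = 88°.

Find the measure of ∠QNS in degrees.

∠QNS = 48°

1. ∠LQS = 40°  [same arc LS]
2. ∠LSQ = 92°  [cyclic LSQN, opposite ∠S+∠N]
3. ∠QLS = 48°  [△LSQ]
4. ∠QNS = 48°  [same arc SQ]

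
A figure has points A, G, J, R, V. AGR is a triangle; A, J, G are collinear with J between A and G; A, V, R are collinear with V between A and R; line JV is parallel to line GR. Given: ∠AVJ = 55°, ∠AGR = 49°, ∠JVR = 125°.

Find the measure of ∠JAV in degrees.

∠JAV = 76°

1. ∠ARG = 55°  [JV∥GR, corresponding at V]
2. ∠GAR = 76°  [△AGR]
3. ∠JAV = 76°  [J on AG, V on AR]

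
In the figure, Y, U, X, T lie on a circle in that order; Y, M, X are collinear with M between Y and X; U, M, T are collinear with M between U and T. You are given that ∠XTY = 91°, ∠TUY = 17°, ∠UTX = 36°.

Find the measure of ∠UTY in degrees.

1. ∠XUY = 89°  [cyclic YUXT, opposite ∠U+∠T]
2. ∠UYX = 36°  [same arc UX]
3. ∠UXY = 55°  [△YUX]
4. ∠UTY = 55°  [same arc YU]

∠UTY = 55°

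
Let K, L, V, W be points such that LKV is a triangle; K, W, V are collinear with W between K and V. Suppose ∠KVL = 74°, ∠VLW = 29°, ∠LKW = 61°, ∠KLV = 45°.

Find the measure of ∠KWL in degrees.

∠KWL = 103°

1. ∠LVW = 74°  [W on ray VK]
2. ∠LWV = 77°  [△LWV]
3. ∠KWL = 103°  [linear pair at W on KV]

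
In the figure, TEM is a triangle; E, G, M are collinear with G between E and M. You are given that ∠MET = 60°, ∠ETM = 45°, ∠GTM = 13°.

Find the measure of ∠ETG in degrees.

∠ETG = 32°

1. ∠EMT = 75°  [△TEM]
2. ∠GET = 60°  [G on ray EM]
3. ∠GMT = 75°  [G on ray ME]
4. ∠MGT = 92°  [△TGM]
5. ∠EGT = 88°  [linear pair at G on EM]
6. ∠ETG = 32°  [△TEG]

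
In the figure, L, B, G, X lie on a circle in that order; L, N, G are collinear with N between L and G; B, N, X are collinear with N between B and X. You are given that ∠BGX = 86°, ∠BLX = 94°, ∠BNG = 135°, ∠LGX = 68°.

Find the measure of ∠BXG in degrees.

∠BXG = 67°

1. ∠LNX = 135°  [vertical angles at N]
2. ∠GNX = 45°  [linear pair at N on LG]
3. ∠BXG = 67°  [△GNX]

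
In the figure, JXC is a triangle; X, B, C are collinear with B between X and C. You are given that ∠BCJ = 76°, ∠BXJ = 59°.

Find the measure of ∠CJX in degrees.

∠CJX = 45°

1. ∠JCX = 76°  [B on ray CX]
2. ∠CXJ = 59°  [B on ray XC]
3. ∠CJX = 45°  [△JXC]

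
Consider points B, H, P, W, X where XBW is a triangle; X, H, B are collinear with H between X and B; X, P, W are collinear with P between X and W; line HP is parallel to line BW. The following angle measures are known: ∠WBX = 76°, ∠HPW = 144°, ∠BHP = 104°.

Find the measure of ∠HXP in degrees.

∠HXP = 68°

1. ∠PHX = 76°  [HP∥BW, corresponding at H]
2. ∠HPX = 36°  [linear pair at P on XW]
3. ∠HXP = 68°  [△XHP]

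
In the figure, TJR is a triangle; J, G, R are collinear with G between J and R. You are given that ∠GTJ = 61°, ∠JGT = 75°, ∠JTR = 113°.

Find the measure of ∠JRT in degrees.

∠JRT = 23°

1. ∠GJT = 44°  [△TJG]
2. ∠RJT = 44°  [G on ray JR]
3. ∠JRT = 23°  [△TJR]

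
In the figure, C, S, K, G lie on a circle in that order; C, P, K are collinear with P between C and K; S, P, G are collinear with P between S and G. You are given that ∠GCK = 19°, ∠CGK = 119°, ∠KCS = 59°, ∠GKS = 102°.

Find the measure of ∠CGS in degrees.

1. ∠CSK = 61°  [cyclic CSKG, opposite ∠S+∠G]
2. ∠CKS = 60°  [△CSK]
3. ∠CGS = 60°  [same arc CS]

∠CGS = 60°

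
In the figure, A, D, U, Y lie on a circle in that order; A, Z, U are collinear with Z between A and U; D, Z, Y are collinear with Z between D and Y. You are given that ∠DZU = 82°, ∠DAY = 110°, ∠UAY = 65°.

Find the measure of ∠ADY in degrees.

∠ADY = 37°

1. ∠AZY = 82°  [vertical angles at Z]
2. ∠AYD = 33°  [△AZY]
3. ∠ADY = 37°  [△ADY]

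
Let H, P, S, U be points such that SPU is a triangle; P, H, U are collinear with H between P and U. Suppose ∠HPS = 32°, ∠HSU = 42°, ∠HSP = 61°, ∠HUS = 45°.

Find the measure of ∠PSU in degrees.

1. ∠SPU = 32°  [H on ray PU]
2. ∠PUS = 45°  [H on ray UP]
3. ∠PSU = 103°  [△SPU]

∠PSU = 103°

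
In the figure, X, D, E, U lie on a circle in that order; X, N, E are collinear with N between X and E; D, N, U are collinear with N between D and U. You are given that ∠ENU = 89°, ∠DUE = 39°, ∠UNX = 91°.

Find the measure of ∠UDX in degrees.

∠UDX = 52°

1. ∠DNX = 89°  [vertical angles at N]
2. ∠DXE = 39°  [same arc DE]
3. ∠UDX = 52°  [△XND]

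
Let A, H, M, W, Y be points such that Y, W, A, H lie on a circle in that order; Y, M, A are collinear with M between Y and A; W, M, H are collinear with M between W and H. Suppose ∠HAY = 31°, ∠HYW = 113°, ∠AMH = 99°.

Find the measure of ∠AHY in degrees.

1. ∠HWY = 31°  [same arc YH]
2. ∠WHY = 36°  [△YWH]
3. ∠HMY = 81°  [linear pair at M on YA]
4. ∠AYH = 63°  [△YMH]
5. ∠AHY = 86°  [△YAH]

∠AHY = 86°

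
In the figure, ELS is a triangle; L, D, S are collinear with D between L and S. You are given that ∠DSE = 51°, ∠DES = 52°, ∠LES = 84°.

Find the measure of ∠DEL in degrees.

1. ∠EDS = 77°  [△EDS]
2. ∠ESL = 51°  [D on ray SL]
3. ∠ELS = 45°  [△ELS]
4. ∠EDL = 103°  [linear pair at D on LS]
5. ∠DLE = 45°  [D on ray LS]
6. ∠DEL = 32°  [△ELD]

∠DEL = 32°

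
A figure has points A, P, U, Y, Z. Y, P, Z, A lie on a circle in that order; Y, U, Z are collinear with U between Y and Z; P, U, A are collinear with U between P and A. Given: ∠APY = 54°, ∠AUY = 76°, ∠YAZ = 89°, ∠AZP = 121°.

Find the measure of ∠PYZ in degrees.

∠PYZ = 22°

1. ∠AZY = 54°  [same arc YA]
2. ∠AUZ = 104°  [linear pair at U on YZ]
3. ∠PAZ = 22°  [△ZUA]
4. ∠PYZ = 22°  [same arc PZ]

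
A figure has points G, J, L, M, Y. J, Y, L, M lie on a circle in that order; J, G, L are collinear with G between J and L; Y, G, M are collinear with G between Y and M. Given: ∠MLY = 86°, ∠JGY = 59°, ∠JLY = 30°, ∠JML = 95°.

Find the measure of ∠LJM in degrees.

1. ∠LGM = 59°  [vertical angles at G]
2. ∠JMY = 30°  [same arc JY]
3. ∠JGM = 121°  [linear pair at G on JL]
4. ∠LJM = 29°  [△JGM]

∠LJM = 29°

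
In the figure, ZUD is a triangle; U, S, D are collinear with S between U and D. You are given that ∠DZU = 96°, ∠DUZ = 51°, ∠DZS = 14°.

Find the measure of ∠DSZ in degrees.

∠DSZ = 133°

1. ∠UDZ = 33°  [△ZUD]
2. ∠SDZ = 33°  [S on ray DU]
3. ∠DSZ = 133°  [△ZSD]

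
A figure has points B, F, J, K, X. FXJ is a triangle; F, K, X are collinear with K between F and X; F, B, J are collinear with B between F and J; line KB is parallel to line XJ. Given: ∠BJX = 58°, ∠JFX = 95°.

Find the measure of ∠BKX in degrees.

1. ∠FJX = 58°  [B on ray JF]
2. ∠FXJ = 27°  [△FXJ]
3. ∠BKF = 27°  [KB∥XJ, corresponding at K]
4. ∠BKX = 153°  [linear pair at K on FX]

∠BKX = 153°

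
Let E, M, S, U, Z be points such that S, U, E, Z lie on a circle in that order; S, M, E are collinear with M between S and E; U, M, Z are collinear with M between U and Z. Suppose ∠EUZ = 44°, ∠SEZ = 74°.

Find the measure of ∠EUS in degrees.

1. ∠ESZ = 44°  [same arc EZ]
2. ∠EZS = 62°  [△SEZ]
3. ∠EUS = 118°  [cyclic SUEZ, opposite ∠U+∠Z]

∠EUS = 118°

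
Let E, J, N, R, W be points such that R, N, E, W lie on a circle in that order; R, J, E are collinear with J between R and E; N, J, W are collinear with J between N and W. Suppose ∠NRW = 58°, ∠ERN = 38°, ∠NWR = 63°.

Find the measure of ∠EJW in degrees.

1. ∠RNW = 59°  [△RNW]
2. ∠EWN = 38°  [same arc NE]
3. ∠REW = 59°  [same arc RW]
4. ∠EJW = 83°  [△EJW]

∠EJW = 83°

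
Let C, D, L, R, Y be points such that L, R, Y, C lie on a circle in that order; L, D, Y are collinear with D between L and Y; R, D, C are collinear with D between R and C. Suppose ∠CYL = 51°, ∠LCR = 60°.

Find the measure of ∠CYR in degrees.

1. ∠CRL = 51°  [same arc LC]
2. ∠CLR = 69°  [△LRC]
3. ∠CYR = 111°  [cyclic LRYC, opposite ∠L+∠Y]

∠CYR = 111°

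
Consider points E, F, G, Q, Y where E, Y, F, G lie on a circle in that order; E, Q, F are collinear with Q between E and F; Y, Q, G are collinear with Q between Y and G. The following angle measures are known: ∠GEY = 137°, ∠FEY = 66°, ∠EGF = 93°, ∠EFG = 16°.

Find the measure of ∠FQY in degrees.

1. ∠GFY = 43°  [cyclic EYFG, opposite ∠E+∠F]
2. ∠FGY = 66°  [same arc YF]
3. ∠EYF = 87°  [cyclic EYFG, opposite ∠Y+∠G]
4. ∠FYG = 71°  [△YFG]
5. ∠EFY = 27°  [△EYF]
6. ∠FQY = 82°  [△YQF]

∠FQY = 82°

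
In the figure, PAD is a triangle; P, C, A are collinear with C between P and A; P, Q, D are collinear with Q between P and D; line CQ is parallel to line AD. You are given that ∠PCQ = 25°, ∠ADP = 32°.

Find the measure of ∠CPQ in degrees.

1. ∠DAP = 25°  [CQ∥AD, corresponding at C]
2. ∠APD = 123°  [△PAD]
3. ∠CPQ = 123°  [C on PA, Q on PD]

∠CPQ = 123°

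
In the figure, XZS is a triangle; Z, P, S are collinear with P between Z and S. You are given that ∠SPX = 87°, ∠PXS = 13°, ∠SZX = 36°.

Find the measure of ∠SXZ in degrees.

∠SXZ = 64°

1. ∠PSX = 80°  [△XPS]
2. ∠XSZ = 80°  [P on ray SZ]
3. ∠SXZ = 64°  [△XZS]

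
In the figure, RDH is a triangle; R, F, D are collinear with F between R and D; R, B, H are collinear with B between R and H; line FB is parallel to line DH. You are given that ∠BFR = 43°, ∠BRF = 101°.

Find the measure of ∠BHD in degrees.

1. ∠FBR = 36°  [△RFB]
2. ∠FBH = 144°  [linear pair at B on RH]
3. ∠BHD = 36°  [FB∥DH, co-interior at H–B]

∠BHD = 36°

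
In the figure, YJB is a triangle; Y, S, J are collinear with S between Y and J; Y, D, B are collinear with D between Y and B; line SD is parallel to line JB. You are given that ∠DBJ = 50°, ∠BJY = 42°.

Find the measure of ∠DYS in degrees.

∠DYS = 88°

1. ∠JBY = 50°  [D on ray BY]
2. ∠BYJ = 88°  [△YJB]
3. ∠DYS = 88°  [S on YJ, D on YB]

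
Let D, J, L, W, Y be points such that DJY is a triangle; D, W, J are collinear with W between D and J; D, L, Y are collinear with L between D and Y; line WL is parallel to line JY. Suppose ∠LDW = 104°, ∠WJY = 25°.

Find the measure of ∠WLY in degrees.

∠WLY = 129°

1. ∠JDY = 104°  [W on DJ, L on DY]
2. ∠DJY = 25°  [W on ray JD]
3. ∠DYJ = 51°  [△DJY]
4. ∠DLW = 51°  [WL∥JY, corresponding at L]
5. ∠WLY = 129°  [linear pair at L on DY]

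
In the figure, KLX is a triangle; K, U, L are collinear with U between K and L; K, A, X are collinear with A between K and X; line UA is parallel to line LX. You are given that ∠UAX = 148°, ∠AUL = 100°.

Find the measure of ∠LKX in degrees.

∠LKX = 68°

1. ∠KAU = 32°  [linear pair at A on KX]
2. ∠AUK = 80°  [linear pair at U on KL]
3. ∠AKU = 68°  [△KUA]
4. ∠LKX = 68°  [U on KL, A on KX]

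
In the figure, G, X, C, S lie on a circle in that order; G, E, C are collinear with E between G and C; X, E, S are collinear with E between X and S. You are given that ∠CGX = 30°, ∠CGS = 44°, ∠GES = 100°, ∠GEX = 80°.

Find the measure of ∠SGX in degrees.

∠SGX = 74°

1. ∠GXS = 70°  [△GEX]
2. ∠GSX = 36°  [△GES]
3. ∠SGX = 74°  [△GXS]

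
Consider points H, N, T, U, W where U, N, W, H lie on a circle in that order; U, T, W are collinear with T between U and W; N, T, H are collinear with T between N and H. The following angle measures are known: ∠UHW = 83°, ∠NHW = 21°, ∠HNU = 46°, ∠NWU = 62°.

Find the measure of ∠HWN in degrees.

1. ∠NHU = 62°  [same arc UN]
2. ∠HUN = 72°  [△UNH]
3. ∠HWN = 108°  [cyclic UNWH, opposite ∠U+∠W]

∠HWN = 108°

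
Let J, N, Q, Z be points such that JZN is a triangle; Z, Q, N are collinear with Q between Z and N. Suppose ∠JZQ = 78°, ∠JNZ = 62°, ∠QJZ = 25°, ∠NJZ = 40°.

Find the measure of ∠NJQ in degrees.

1. ∠JQZ = 77°  [△JZQ]
2. ∠JNQ = 62°  [Q on ray NZ]
3. ∠JQN = 103°  [linear pair at Q on ZN]
4. ∠NJQ = 15°  [△JQN]

∠NJQ = 15°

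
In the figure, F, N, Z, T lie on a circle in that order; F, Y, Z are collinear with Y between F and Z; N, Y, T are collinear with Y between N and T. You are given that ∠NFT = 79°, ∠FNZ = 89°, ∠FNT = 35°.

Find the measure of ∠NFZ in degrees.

1. ∠FTN = 66°  [△FNT]
2. ∠FZN = 66°  [same arc FN]
3. ∠NFZ = 25°  [△FNZ]

∠NFZ = 25°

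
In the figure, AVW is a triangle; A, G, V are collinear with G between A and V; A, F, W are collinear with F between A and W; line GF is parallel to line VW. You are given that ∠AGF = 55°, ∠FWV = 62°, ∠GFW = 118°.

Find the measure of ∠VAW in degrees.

∠VAW = 63°

1. ∠AVW = 55°  [GF∥VW, corresponding at G]
2. ∠AWV = 62°  [F on ray WA]
3. ∠VAW = 63°  [△AVW]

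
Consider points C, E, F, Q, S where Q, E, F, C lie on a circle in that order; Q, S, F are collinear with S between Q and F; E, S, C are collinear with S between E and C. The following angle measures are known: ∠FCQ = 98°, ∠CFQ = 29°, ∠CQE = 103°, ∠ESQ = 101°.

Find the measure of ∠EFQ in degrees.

1. ∠FEQ = 82°  [cyclic QEFC, opposite ∠E+∠C]
2. ∠CEQ = 29°  [same arc QC]
3. ∠EQF = 50°  [△QSE]
4. ∠EFQ = 48°  [△QEF]

∠EFQ = 48°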